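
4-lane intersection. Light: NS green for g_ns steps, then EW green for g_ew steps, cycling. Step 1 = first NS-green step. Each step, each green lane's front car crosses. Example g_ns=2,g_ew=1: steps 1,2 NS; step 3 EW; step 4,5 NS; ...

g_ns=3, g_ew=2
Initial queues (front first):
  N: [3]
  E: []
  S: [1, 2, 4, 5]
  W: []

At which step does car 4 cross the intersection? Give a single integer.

Step 1 [NS]: N:car3-GO,E:wait,S:car1-GO,W:wait | queues: N=0 E=0 S=3 W=0
Step 2 [NS]: N:empty,E:wait,S:car2-GO,W:wait | queues: N=0 E=0 S=2 W=0
Step 3 [NS]: N:empty,E:wait,S:car4-GO,W:wait | queues: N=0 E=0 S=1 W=0
Step 4 [EW]: N:wait,E:empty,S:wait,W:empty | queues: N=0 E=0 S=1 W=0
Step 5 [EW]: N:wait,E:empty,S:wait,W:empty | queues: N=0 E=0 S=1 W=0
Step 6 [NS]: N:empty,E:wait,S:car5-GO,W:wait | queues: N=0 E=0 S=0 W=0
Car 4 crosses at step 3

3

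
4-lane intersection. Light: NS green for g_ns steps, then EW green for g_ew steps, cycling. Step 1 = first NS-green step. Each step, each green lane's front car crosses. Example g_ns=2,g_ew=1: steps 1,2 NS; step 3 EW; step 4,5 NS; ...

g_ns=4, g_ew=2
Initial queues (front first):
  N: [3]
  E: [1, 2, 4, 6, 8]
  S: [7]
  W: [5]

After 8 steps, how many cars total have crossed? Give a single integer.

Answer: 5

Derivation:
Step 1 [NS]: N:car3-GO,E:wait,S:car7-GO,W:wait | queues: N=0 E=5 S=0 W=1
Step 2 [NS]: N:empty,E:wait,S:empty,W:wait | queues: N=0 E=5 S=0 W=1
Step 3 [NS]: N:empty,E:wait,S:empty,W:wait | queues: N=0 E=5 S=0 W=1
Step 4 [NS]: N:empty,E:wait,S:empty,W:wait | queues: N=0 E=5 S=0 W=1
Step 5 [EW]: N:wait,E:car1-GO,S:wait,W:car5-GO | queues: N=0 E=4 S=0 W=0
Step 6 [EW]: N:wait,E:car2-GO,S:wait,W:empty | queues: N=0 E=3 S=0 W=0
Step 7 [NS]: N:empty,E:wait,S:empty,W:wait | queues: N=0 E=3 S=0 W=0
Step 8 [NS]: N:empty,E:wait,S:empty,W:wait | queues: N=0 E=3 S=0 W=0
Cars crossed by step 8: 5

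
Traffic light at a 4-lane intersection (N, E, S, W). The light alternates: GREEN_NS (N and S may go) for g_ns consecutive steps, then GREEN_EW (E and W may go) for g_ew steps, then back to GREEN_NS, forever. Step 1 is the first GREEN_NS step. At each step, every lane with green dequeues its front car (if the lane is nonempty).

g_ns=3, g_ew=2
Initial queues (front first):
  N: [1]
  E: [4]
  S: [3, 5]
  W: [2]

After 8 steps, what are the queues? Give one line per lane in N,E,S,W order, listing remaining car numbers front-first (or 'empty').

Step 1 [NS]: N:car1-GO,E:wait,S:car3-GO,W:wait | queues: N=0 E=1 S=1 W=1
Step 2 [NS]: N:empty,E:wait,S:car5-GO,W:wait | queues: N=0 E=1 S=0 W=1
Step 3 [NS]: N:empty,E:wait,S:empty,W:wait | queues: N=0 E=1 S=0 W=1
Step 4 [EW]: N:wait,E:car4-GO,S:wait,W:car2-GO | queues: N=0 E=0 S=0 W=0

N: empty
E: empty
S: empty
W: empty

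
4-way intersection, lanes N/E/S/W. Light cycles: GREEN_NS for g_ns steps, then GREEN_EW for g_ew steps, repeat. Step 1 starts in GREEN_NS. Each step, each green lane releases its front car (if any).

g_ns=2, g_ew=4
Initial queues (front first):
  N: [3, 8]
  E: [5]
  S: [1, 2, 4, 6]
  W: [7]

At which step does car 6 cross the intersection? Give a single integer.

Step 1 [NS]: N:car3-GO,E:wait,S:car1-GO,W:wait | queues: N=1 E=1 S=3 W=1
Step 2 [NS]: N:car8-GO,E:wait,S:car2-GO,W:wait | queues: N=0 E=1 S=2 W=1
Step 3 [EW]: N:wait,E:car5-GO,S:wait,W:car7-GO | queues: N=0 E=0 S=2 W=0
Step 4 [EW]: N:wait,E:empty,S:wait,W:empty | queues: N=0 E=0 S=2 W=0
Step 5 [EW]: N:wait,E:empty,S:wait,W:empty | queues: N=0 E=0 S=2 W=0
Step 6 [EW]: N:wait,E:empty,S:wait,W:empty | queues: N=0 E=0 S=2 W=0
Step 7 [NS]: N:empty,E:wait,S:car4-GO,W:wait | queues: N=0 E=0 S=1 W=0
Step 8 [NS]: N:empty,E:wait,S:car6-GO,W:wait | queues: N=0 E=0 S=0 W=0
Car 6 crosses at step 8

8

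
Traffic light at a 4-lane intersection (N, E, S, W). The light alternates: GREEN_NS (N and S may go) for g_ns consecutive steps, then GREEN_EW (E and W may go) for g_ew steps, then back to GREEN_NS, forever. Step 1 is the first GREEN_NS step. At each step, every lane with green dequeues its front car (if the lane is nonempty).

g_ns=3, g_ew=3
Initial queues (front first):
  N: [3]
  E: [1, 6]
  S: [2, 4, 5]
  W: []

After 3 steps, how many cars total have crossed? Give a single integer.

Answer: 4

Derivation:
Step 1 [NS]: N:car3-GO,E:wait,S:car2-GO,W:wait | queues: N=0 E=2 S=2 W=0
Step 2 [NS]: N:empty,E:wait,S:car4-GO,W:wait | queues: N=0 E=2 S=1 W=0
Step 3 [NS]: N:empty,E:wait,S:car5-GO,W:wait | queues: N=0 E=2 S=0 W=0
Cars crossed by step 3: 4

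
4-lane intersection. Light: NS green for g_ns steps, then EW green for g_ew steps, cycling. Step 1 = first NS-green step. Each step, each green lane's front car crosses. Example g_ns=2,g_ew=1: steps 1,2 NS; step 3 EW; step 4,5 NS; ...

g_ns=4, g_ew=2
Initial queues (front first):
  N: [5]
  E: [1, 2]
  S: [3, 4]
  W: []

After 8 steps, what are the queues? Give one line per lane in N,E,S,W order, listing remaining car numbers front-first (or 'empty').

Step 1 [NS]: N:car5-GO,E:wait,S:car3-GO,W:wait | queues: N=0 E=2 S=1 W=0
Step 2 [NS]: N:empty,E:wait,S:car4-GO,W:wait | queues: N=0 E=2 S=0 W=0
Step 3 [NS]: N:empty,E:wait,S:empty,W:wait | queues: N=0 E=2 S=0 W=0
Step 4 [NS]: N:empty,E:wait,S:empty,W:wait | queues: N=0 E=2 S=0 W=0
Step 5 [EW]: N:wait,E:car1-GO,S:wait,W:empty | queues: N=0 E=1 S=0 W=0
Step 6 [EW]: N:wait,E:car2-GO,S:wait,W:empty | queues: N=0 E=0 S=0 W=0

N: empty
E: empty
S: empty
W: empty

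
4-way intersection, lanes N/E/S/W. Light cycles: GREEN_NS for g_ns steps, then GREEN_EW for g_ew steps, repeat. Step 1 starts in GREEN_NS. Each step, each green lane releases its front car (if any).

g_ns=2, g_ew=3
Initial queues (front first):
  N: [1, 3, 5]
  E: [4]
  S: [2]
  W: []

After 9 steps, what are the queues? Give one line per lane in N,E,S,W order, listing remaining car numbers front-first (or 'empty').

Step 1 [NS]: N:car1-GO,E:wait,S:car2-GO,W:wait | queues: N=2 E=1 S=0 W=0
Step 2 [NS]: N:car3-GO,E:wait,S:empty,W:wait | queues: N=1 E=1 S=0 W=0
Step 3 [EW]: N:wait,E:car4-GO,S:wait,W:empty | queues: N=1 E=0 S=0 W=0
Step 4 [EW]: N:wait,E:empty,S:wait,W:empty | queues: N=1 E=0 S=0 W=0
Step 5 [EW]: N:wait,E:empty,S:wait,W:empty | queues: N=1 E=0 S=0 W=0
Step 6 [NS]: N:car5-GO,E:wait,S:empty,W:wait | queues: N=0 E=0 S=0 W=0

N: empty
E: empty
S: empty
W: empty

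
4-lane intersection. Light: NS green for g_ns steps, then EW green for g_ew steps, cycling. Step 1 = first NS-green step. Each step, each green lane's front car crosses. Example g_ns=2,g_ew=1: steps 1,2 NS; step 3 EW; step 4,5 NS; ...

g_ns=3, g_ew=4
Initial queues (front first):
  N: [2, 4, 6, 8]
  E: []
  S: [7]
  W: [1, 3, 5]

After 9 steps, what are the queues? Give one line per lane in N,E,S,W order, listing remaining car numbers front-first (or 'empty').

Step 1 [NS]: N:car2-GO,E:wait,S:car7-GO,W:wait | queues: N=3 E=0 S=0 W=3
Step 2 [NS]: N:car4-GO,E:wait,S:empty,W:wait | queues: N=2 E=0 S=0 W=3
Step 3 [NS]: N:car6-GO,E:wait,S:empty,W:wait | queues: N=1 E=0 S=0 W=3
Step 4 [EW]: N:wait,E:empty,S:wait,W:car1-GO | queues: N=1 E=0 S=0 W=2
Step 5 [EW]: N:wait,E:empty,S:wait,W:car3-GO | queues: N=1 E=0 S=0 W=1
Step 6 [EW]: N:wait,E:empty,S:wait,W:car5-GO | queues: N=1 E=0 S=0 W=0
Step 7 [EW]: N:wait,E:empty,S:wait,W:empty | queues: N=1 E=0 S=0 W=0
Step 8 [NS]: N:car8-GO,E:wait,S:empty,W:wait | queues: N=0 E=0 S=0 W=0

N: empty
E: empty
S: empty
W: empty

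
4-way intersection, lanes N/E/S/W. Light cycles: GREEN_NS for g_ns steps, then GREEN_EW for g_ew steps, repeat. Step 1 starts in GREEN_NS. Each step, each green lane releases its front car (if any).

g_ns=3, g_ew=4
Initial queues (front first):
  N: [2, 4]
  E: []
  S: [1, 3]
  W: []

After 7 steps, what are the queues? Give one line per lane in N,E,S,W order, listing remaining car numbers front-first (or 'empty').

Step 1 [NS]: N:car2-GO,E:wait,S:car1-GO,W:wait | queues: N=1 E=0 S=1 W=0
Step 2 [NS]: N:car4-GO,E:wait,S:car3-GO,W:wait | queues: N=0 E=0 S=0 W=0

N: empty
E: empty
S: empty
W: empty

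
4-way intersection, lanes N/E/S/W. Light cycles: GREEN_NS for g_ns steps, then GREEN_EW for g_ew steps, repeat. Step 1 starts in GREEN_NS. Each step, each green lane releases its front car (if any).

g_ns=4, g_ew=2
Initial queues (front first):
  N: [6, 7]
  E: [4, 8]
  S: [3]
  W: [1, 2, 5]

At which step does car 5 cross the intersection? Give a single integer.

Step 1 [NS]: N:car6-GO,E:wait,S:car3-GO,W:wait | queues: N=1 E=2 S=0 W=3
Step 2 [NS]: N:car7-GO,E:wait,S:empty,W:wait | queues: N=0 E=2 S=0 W=3
Step 3 [NS]: N:empty,E:wait,S:empty,W:wait | queues: N=0 E=2 S=0 W=3
Step 4 [NS]: N:empty,E:wait,S:empty,W:wait | queues: N=0 E=2 S=0 W=3
Step 5 [EW]: N:wait,E:car4-GO,S:wait,W:car1-GO | queues: N=0 E=1 S=0 W=2
Step 6 [EW]: N:wait,E:car8-GO,S:wait,W:car2-GO | queues: N=0 E=0 S=0 W=1
Step 7 [NS]: N:empty,E:wait,S:empty,W:wait | queues: N=0 E=0 S=0 W=1
Step 8 [NS]: N:empty,E:wait,S:empty,W:wait | queues: N=0 E=0 S=0 W=1
Step 9 [NS]: N:empty,E:wait,S:empty,W:wait | queues: N=0 E=0 S=0 W=1
Step 10 [NS]: N:empty,E:wait,S:empty,W:wait | queues: N=0 E=0 S=0 W=1
Step 11 [EW]: N:wait,E:empty,S:wait,W:car5-GO | queues: N=0 E=0 S=0 W=0
Car 5 crosses at step 11

11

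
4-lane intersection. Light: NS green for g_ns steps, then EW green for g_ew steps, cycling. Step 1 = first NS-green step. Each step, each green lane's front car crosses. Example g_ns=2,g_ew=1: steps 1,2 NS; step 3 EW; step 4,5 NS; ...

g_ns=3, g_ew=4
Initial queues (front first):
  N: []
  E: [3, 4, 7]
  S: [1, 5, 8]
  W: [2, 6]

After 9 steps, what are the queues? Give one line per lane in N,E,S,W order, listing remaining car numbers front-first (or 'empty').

Step 1 [NS]: N:empty,E:wait,S:car1-GO,W:wait | queues: N=0 E=3 S=2 W=2
Step 2 [NS]: N:empty,E:wait,S:car5-GO,W:wait | queues: N=0 E=3 S=1 W=2
Step 3 [NS]: N:empty,E:wait,S:car8-GO,W:wait | queues: N=0 E=3 S=0 W=2
Step 4 [EW]: N:wait,E:car3-GO,S:wait,W:car2-GO | queues: N=0 E=2 S=0 W=1
Step 5 [EW]: N:wait,E:car4-GO,S:wait,W:car6-GO | queues: N=0 E=1 S=0 W=0
Step 6 [EW]: N:wait,E:car7-GO,S:wait,W:empty | queues: N=0 E=0 S=0 W=0

N: empty
E: empty
S: empty
W: empty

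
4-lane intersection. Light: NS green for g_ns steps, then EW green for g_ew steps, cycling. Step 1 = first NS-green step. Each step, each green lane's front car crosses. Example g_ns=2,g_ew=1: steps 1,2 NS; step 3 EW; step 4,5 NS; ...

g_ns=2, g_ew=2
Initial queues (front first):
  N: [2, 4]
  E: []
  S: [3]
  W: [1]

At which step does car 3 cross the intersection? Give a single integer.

Step 1 [NS]: N:car2-GO,E:wait,S:car3-GO,W:wait | queues: N=1 E=0 S=0 W=1
Step 2 [NS]: N:car4-GO,E:wait,S:empty,W:wait | queues: N=0 E=0 S=0 W=1
Step 3 [EW]: N:wait,E:empty,S:wait,W:car1-GO | queues: N=0 E=0 S=0 W=0
Car 3 crosses at step 1

1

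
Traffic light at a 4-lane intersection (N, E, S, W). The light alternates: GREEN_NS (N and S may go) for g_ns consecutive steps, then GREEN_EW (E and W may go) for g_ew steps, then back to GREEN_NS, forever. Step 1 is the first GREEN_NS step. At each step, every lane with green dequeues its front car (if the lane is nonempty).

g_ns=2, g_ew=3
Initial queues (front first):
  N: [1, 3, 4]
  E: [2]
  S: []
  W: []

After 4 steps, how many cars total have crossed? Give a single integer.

Step 1 [NS]: N:car1-GO,E:wait,S:empty,W:wait | queues: N=2 E=1 S=0 W=0
Step 2 [NS]: N:car3-GO,E:wait,S:empty,W:wait | queues: N=1 E=1 S=0 W=0
Step 3 [EW]: N:wait,E:car2-GO,S:wait,W:empty | queues: N=1 E=0 S=0 W=0
Step 4 [EW]: N:wait,E:empty,S:wait,W:empty | queues: N=1 E=0 S=0 W=0
Cars crossed by step 4: 3

Answer: 3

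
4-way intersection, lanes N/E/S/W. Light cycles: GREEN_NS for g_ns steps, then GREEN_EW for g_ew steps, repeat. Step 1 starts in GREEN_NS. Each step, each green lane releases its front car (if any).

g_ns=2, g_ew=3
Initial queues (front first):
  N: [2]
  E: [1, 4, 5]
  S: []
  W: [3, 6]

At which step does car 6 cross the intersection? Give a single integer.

Step 1 [NS]: N:car2-GO,E:wait,S:empty,W:wait | queues: N=0 E=3 S=0 W=2
Step 2 [NS]: N:empty,E:wait,S:empty,W:wait | queues: N=0 E=3 S=0 W=2
Step 3 [EW]: N:wait,E:car1-GO,S:wait,W:car3-GO | queues: N=0 E=2 S=0 W=1
Step 4 [EW]: N:wait,E:car4-GO,S:wait,W:car6-GO | queues: N=0 E=1 S=0 W=0
Step 5 [EW]: N:wait,E:car5-GO,S:wait,W:empty | queues: N=0 E=0 S=0 W=0
Car 6 crosses at step 4

4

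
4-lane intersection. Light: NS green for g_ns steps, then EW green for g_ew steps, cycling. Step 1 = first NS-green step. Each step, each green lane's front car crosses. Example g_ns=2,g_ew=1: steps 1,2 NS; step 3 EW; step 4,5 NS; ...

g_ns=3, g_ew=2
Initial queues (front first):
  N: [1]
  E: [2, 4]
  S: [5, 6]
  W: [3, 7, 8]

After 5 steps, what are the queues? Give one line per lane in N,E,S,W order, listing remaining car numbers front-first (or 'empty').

Step 1 [NS]: N:car1-GO,E:wait,S:car5-GO,W:wait | queues: N=0 E=2 S=1 W=3
Step 2 [NS]: N:empty,E:wait,S:car6-GO,W:wait | queues: N=0 E=2 S=0 W=3
Step 3 [NS]: N:empty,E:wait,S:empty,W:wait | queues: N=0 E=2 S=0 W=3
Step 4 [EW]: N:wait,E:car2-GO,S:wait,W:car3-GO | queues: N=0 E=1 S=0 W=2
Step 5 [EW]: N:wait,E:car4-GO,S:wait,W:car7-GO | queues: N=0 E=0 S=0 W=1

N: empty
E: empty
S: empty
W: 8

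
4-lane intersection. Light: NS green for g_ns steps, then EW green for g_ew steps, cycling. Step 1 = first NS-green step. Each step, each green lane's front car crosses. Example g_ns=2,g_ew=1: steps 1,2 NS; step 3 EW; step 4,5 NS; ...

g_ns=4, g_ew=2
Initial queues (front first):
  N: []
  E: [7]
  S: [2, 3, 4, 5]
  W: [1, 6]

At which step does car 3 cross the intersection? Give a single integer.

Step 1 [NS]: N:empty,E:wait,S:car2-GO,W:wait | queues: N=0 E=1 S=3 W=2
Step 2 [NS]: N:empty,E:wait,S:car3-GO,W:wait | queues: N=0 E=1 S=2 W=2
Step 3 [NS]: N:empty,E:wait,S:car4-GO,W:wait | queues: N=0 E=1 S=1 W=2
Step 4 [NS]: N:empty,E:wait,S:car5-GO,W:wait | queues: N=0 E=1 S=0 W=2
Step 5 [EW]: N:wait,E:car7-GO,S:wait,W:car1-GO | queues: N=0 E=0 S=0 W=1
Step 6 [EW]: N:wait,E:empty,S:wait,W:car6-GO | queues: N=0 E=0 S=0 W=0
Car 3 crosses at step 2

2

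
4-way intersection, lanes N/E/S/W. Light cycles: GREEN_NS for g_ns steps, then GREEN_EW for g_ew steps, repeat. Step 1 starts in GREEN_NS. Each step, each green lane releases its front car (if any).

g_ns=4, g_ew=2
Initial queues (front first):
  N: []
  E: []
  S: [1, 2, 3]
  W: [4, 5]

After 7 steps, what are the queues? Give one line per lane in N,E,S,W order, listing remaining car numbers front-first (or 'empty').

Step 1 [NS]: N:empty,E:wait,S:car1-GO,W:wait | queues: N=0 E=0 S=2 W=2
Step 2 [NS]: N:empty,E:wait,S:car2-GO,W:wait | queues: N=0 E=0 S=1 W=2
Step 3 [NS]: N:empty,E:wait,S:car3-GO,W:wait | queues: N=0 E=0 S=0 W=2
Step 4 [NS]: N:empty,E:wait,S:empty,W:wait | queues: N=0 E=0 S=0 W=2
Step 5 [EW]: N:wait,E:empty,S:wait,W:car4-GO | queues: N=0 E=0 S=0 W=1
Step 6 [EW]: N:wait,E:empty,S:wait,W:car5-GO | queues: N=0 E=0 S=0 W=0

N: empty
E: empty
S: empty
W: empty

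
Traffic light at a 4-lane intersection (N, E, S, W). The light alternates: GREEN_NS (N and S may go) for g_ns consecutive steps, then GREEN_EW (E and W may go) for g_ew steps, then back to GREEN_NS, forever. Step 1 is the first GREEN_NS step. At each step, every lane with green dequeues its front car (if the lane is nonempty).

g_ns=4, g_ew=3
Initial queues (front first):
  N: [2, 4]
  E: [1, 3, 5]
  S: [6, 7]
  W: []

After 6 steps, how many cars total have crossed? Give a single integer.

Answer: 6

Derivation:
Step 1 [NS]: N:car2-GO,E:wait,S:car6-GO,W:wait | queues: N=1 E=3 S=1 W=0
Step 2 [NS]: N:car4-GO,E:wait,S:car7-GO,W:wait | queues: N=0 E=3 S=0 W=0
Step 3 [NS]: N:empty,E:wait,S:empty,W:wait | queues: N=0 E=3 S=0 W=0
Step 4 [NS]: N:empty,E:wait,S:empty,W:wait | queues: N=0 E=3 S=0 W=0
Step 5 [EW]: N:wait,E:car1-GO,S:wait,W:empty | queues: N=0 E=2 S=0 W=0
Step 6 [EW]: N:wait,E:car3-GO,S:wait,W:empty | queues: N=0 E=1 S=0 W=0
Cars crossed by step 6: 6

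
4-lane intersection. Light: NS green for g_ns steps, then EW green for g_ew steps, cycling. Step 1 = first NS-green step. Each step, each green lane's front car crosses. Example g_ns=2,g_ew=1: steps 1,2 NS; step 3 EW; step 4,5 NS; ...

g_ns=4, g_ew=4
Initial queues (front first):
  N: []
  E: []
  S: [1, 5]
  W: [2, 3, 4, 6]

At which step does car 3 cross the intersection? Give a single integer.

Step 1 [NS]: N:empty,E:wait,S:car1-GO,W:wait | queues: N=0 E=0 S=1 W=4
Step 2 [NS]: N:empty,E:wait,S:car5-GO,W:wait | queues: N=0 E=0 S=0 W=4
Step 3 [NS]: N:empty,E:wait,S:empty,W:wait | queues: N=0 E=0 S=0 W=4
Step 4 [NS]: N:empty,E:wait,S:empty,W:wait | queues: N=0 E=0 S=0 W=4
Step 5 [EW]: N:wait,E:empty,S:wait,W:car2-GO | queues: N=0 E=0 S=0 W=3
Step 6 [EW]: N:wait,E:empty,S:wait,W:car3-GO | queues: N=0 E=0 S=0 W=2
Step 7 [EW]: N:wait,E:empty,S:wait,W:car4-GO | queues: N=0 E=0 S=0 W=1
Step 8 [EW]: N:wait,E:empty,S:wait,W:car6-GO | queues: N=0 E=0 S=0 W=0
Car 3 crosses at step 6

6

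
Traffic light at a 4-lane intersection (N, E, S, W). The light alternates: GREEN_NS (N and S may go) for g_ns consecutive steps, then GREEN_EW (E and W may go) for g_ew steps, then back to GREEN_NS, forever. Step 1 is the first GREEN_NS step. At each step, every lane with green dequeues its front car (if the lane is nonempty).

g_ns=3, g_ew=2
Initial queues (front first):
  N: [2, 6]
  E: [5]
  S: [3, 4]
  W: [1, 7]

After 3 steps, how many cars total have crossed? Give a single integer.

Step 1 [NS]: N:car2-GO,E:wait,S:car3-GO,W:wait | queues: N=1 E=1 S=1 W=2
Step 2 [NS]: N:car6-GO,E:wait,S:car4-GO,W:wait | queues: N=0 E=1 S=0 W=2
Step 3 [NS]: N:empty,E:wait,S:empty,W:wait | queues: N=0 E=1 S=0 W=2
Cars crossed by step 3: 4

Answer: 4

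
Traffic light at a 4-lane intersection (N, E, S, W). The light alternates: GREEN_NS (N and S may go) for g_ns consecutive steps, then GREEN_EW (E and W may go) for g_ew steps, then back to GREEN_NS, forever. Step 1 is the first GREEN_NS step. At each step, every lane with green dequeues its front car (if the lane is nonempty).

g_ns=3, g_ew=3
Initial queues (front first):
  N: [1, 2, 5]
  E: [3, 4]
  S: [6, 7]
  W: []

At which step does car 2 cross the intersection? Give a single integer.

Step 1 [NS]: N:car1-GO,E:wait,S:car6-GO,W:wait | queues: N=2 E=2 S=1 W=0
Step 2 [NS]: N:car2-GO,E:wait,S:car7-GO,W:wait | queues: N=1 E=2 S=0 W=0
Step 3 [NS]: N:car5-GO,E:wait,S:empty,W:wait | queues: N=0 E=2 S=0 W=0
Step 4 [EW]: N:wait,E:car3-GO,S:wait,W:empty | queues: N=0 E=1 S=0 W=0
Step 5 [EW]: N:wait,E:car4-GO,S:wait,W:empty | queues: N=0 E=0 S=0 W=0
Car 2 crosses at step 2

2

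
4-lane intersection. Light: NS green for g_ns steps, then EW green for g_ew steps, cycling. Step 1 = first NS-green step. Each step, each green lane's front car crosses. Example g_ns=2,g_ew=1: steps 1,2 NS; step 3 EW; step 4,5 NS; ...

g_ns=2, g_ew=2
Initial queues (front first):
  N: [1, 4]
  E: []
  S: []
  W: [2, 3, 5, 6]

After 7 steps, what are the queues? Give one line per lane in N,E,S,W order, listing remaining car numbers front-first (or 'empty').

Step 1 [NS]: N:car1-GO,E:wait,S:empty,W:wait | queues: N=1 E=0 S=0 W=4
Step 2 [NS]: N:car4-GO,E:wait,S:empty,W:wait | queues: N=0 E=0 S=0 W=4
Step 3 [EW]: N:wait,E:empty,S:wait,W:car2-GO | queues: N=0 E=0 S=0 W=3
Step 4 [EW]: N:wait,E:empty,S:wait,W:car3-GO | queues: N=0 E=0 S=0 W=2
Step 5 [NS]: N:empty,E:wait,S:empty,W:wait | queues: N=0 E=0 S=0 W=2
Step 6 [NS]: N:empty,E:wait,S:empty,W:wait | queues: N=0 E=0 S=0 W=2
Step 7 [EW]: N:wait,E:empty,S:wait,W:car5-GO | queues: N=0 E=0 S=0 W=1

N: empty
E: empty
S: empty
W: 6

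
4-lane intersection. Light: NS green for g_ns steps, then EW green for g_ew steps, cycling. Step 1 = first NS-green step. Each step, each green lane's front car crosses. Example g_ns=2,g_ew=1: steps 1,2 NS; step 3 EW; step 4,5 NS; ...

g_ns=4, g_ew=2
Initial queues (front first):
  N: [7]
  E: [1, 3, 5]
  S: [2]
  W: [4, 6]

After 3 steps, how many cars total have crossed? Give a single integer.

Step 1 [NS]: N:car7-GO,E:wait,S:car2-GO,W:wait | queues: N=0 E=3 S=0 W=2
Step 2 [NS]: N:empty,E:wait,S:empty,W:wait | queues: N=0 E=3 S=0 W=2
Step 3 [NS]: N:empty,E:wait,S:empty,W:wait | queues: N=0 E=3 S=0 W=2
Cars crossed by step 3: 2

Answer: 2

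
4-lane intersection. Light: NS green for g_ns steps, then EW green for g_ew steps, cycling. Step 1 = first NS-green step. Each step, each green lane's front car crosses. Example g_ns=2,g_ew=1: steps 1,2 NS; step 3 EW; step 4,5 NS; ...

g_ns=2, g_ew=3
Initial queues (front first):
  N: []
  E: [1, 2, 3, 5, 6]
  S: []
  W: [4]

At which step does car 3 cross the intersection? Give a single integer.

Step 1 [NS]: N:empty,E:wait,S:empty,W:wait | queues: N=0 E=5 S=0 W=1
Step 2 [NS]: N:empty,E:wait,S:empty,W:wait | queues: N=0 E=5 S=0 W=1
Step 3 [EW]: N:wait,E:car1-GO,S:wait,W:car4-GO | queues: N=0 E=4 S=0 W=0
Step 4 [EW]: N:wait,E:car2-GO,S:wait,W:empty | queues: N=0 E=3 S=0 W=0
Step 5 [EW]: N:wait,E:car3-GO,S:wait,W:empty | queues: N=0 E=2 S=0 W=0
Step 6 [NS]: N:empty,E:wait,S:empty,W:wait | queues: N=0 E=2 S=0 W=0
Step 7 [NS]: N:empty,E:wait,S:empty,W:wait | queues: N=0 E=2 S=0 W=0
Step 8 [EW]: N:wait,E:car5-GO,S:wait,W:empty | queues: N=0 E=1 S=0 W=0
Step 9 [EW]: N:wait,E:car6-GO,S:wait,W:empty | queues: N=0 E=0 S=0 W=0
Car 3 crosses at step 5

5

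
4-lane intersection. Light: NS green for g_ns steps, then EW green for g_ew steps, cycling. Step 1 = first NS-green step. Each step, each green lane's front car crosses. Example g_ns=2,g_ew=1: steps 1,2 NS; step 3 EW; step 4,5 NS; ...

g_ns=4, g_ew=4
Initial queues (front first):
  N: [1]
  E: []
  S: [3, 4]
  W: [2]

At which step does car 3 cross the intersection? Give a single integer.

Step 1 [NS]: N:car1-GO,E:wait,S:car3-GO,W:wait | queues: N=0 E=0 S=1 W=1
Step 2 [NS]: N:empty,E:wait,S:car4-GO,W:wait | queues: N=0 E=0 S=0 W=1
Step 3 [NS]: N:empty,E:wait,S:empty,W:wait | queues: N=0 E=0 S=0 W=1
Step 4 [NS]: N:empty,E:wait,S:empty,W:wait | queues: N=0 E=0 S=0 W=1
Step 5 [EW]: N:wait,E:empty,S:wait,W:car2-GO | queues: N=0 E=0 S=0 W=0
Car 3 crosses at step 1

1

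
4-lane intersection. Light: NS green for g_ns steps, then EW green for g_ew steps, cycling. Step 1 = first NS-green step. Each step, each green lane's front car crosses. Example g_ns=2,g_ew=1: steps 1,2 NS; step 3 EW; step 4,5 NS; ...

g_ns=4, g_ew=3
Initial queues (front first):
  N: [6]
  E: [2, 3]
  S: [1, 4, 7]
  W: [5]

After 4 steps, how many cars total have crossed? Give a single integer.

Step 1 [NS]: N:car6-GO,E:wait,S:car1-GO,W:wait | queues: N=0 E=2 S=2 W=1
Step 2 [NS]: N:empty,E:wait,S:car4-GO,W:wait | queues: N=0 E=2 S=1 W=1
Step 3 [NS]: N:empty,E:wait,S:car7-GO,W:wait | queues: N=0 E=2 S=0 W=1
Step 4 [NS]: N:empty,E:wait,S:empty,W:wait | queues: N=0 E=2 S=0 W=1
Cars crossed by step 4: 4

Answer: 4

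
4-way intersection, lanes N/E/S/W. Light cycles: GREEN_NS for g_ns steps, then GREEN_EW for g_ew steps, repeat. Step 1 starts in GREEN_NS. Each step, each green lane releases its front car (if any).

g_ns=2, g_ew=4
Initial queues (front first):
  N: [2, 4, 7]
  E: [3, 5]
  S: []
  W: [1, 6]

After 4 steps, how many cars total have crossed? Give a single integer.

Step 1 [NS]: N:car2-GO,E:wait,S:empty,W:wait | queues: N=2 E=2 S=0 W=2
Step 2 [NS]: N:car4-GO,E:wait,S:empty,W:wait | queues: N=1 E=2 S=0 W=2
Step 3 [EW]: N:wait,E:car3-GO,S:wait,W:car1-GO | queues: N=1 E=1 S=0 W=1
Step 4 [EW]: N:wait,E:car5-GO,S:wait,W:car6-GO | queues: N=1 E=0 S=0 W=0
Cars crossed by step 4: 6

Answer: 6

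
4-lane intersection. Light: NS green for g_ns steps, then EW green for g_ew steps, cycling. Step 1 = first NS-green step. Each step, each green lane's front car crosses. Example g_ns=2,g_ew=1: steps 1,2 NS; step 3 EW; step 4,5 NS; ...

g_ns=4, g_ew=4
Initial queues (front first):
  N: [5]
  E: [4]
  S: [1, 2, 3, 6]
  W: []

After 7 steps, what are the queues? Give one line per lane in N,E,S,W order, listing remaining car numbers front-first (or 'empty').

Step 1 [NS]: N:car5-GO,E:wait,S:car1-GO,W:wait | queues: N=0 E=1 S=3 W=0
Step 2 [NS]: N:empty,E:wait,S:car2-GO,W:wait | queues: N=0 E=1 S=2 W=0
Step 3 [NS]: N:empty,E:wait,S:car3-GO,W:wait | queues: N=0 E=1 S=1 W=0
Step 4 [NS]: N:empty,E:wait,S:car6-GO,W:wait | queues: N=0 E=1 S=0 W=0
Step 5 [EW]: N:wait,E:car4-GO,S:wait,W:empty | queues: N=0 E=0 S=0 W=0

N: empty
E: empty
S: empty
W: empty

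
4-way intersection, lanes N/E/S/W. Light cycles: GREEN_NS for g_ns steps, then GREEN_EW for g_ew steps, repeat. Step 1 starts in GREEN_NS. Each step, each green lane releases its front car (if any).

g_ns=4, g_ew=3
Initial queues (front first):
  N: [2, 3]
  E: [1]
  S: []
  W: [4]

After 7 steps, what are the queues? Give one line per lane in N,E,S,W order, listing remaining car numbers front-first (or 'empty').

Step 1 [NS]: N:car2-GO,E:wait,S:empty,W:wait | queues: N=1 E=1 S=0 W=1
Step 2 [NS]: N:car3-GO,E:wait,S:empty,W:wait | queues: N=0 E=1 S=0 W=1
Step 3 [NS]: N:empty,E:wait,S:empty,W:wait | queues: N=0 E=1 S=0 W=1
Step 4 [NS]: N:empty,E:wait,S:empty,W:wait | queues: N=0 E=1 S=0 W=1
Step 5 [EW]: N:wait,E:car1-GO,S:wait,W:car4-GO | queues: N=0 E=0 S=0 W=0

N: empty
E: empty
S: empty
W: empty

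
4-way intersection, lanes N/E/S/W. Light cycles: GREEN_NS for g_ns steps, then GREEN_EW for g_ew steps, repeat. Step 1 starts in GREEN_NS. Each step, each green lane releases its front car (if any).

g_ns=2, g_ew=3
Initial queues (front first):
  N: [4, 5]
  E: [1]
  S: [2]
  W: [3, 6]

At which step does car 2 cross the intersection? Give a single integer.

Step 1 [NS]: N:car4-GO,E:wait,S:car2-GO,W:wait | queues: N=1 E=1 S=0 W=2
Step 2 [NS]: N:car5-GO,E:wait,S:empty,W:wait | queues: N=0 E=1 S=0 W=2
Step 3 [EW]: N:wait,E:car1-GO,S:wait,W:car3-GO | queues: N=0 E=0 S=0 W=1
Step 4 [EW]: N:wait,E:empty,S:wait,W:car6-GO | queues: N=0 E=0 S=0 W=0
Car 2 crosses at step 1

1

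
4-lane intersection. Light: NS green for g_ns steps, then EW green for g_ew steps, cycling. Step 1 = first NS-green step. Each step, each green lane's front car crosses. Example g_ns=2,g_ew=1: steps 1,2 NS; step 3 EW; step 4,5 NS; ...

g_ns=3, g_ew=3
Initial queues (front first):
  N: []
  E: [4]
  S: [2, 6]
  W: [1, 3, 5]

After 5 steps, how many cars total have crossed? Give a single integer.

Step 1 [NS]: N:empty,E:wait,S:car2-GO,W:wait | queues: N=0 E=1 S=1 W=3
Step 2 [NS]: N:empty,E:wait,S:car6-GO,W:wait | queues: N=0 E=1 S=0 W=3
Step 3 [NS]: N:empty,E:wait,S:empty,W:wait | queues: N=0 E=1 S=0 W=3
Step 4 [EW]: N:wait,E:car4-GO,S:wait,W:car1-GO | queues: N=0 E=0 S=0 W=2
Step 5 [EW]: N:wait,E:empty,S:wait,W:car3-GO | queues: N=0 E=0 S=0 W=1
Cars crossed by step 5: 5

Answer: 5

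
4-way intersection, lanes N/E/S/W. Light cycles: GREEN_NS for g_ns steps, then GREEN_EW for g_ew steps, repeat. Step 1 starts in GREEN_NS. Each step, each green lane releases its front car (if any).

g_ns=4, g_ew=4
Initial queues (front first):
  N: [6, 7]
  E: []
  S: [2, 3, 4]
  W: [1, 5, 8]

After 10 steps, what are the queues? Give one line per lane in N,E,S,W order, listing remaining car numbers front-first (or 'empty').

Step 1 [NS]: N:car6-GO,E:wait,S:car2-GO,W:wait | queues: N=1 E=0 S=2 W=3
Step 2 [NS]: N:car7-GO,E:wait,S:car3-GO,W:wait | queues: N=0 E=0 S=1 W=3
Step 3 [NS]: N:empty,E:wait,S:car4-GO,W:wait | queues: N=0 E=0 S=0 W=3
Step 4 [NS]: N:empty,E:wait,S:empty,W:wait | queues: N=0 E=0 S=0 W=3
Step 5 [EW]: N:wait,E:empty,S:wait,W:car1-GO | queues: N=0 E=0 S=0 W=2
Step 6 [EW]: N:wait,E:empty,S:wait,W:car5-GO | queues: N=0 E=0 S=0 W=1
Step 7 [EW]: N:wait,E:empty,S:wait,W:car8-GO | queues: N=0 E=0 S=0 W=0

N: empty
E: empty
S: empty
W: empty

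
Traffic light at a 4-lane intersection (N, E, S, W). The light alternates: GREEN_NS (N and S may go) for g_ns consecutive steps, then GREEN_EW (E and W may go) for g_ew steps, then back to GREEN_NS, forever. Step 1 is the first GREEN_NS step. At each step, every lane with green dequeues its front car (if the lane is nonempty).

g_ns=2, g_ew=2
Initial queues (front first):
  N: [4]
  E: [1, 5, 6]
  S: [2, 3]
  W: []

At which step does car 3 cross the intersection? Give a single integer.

Step 1 [NS]: N:car4-GO,E:wait,S:car2-GO,W:wait | queues: N=0 E=3 S=1 W=0
Step 2 [NS]: N:empty,E:wait,S:car3-GO,W:wait | queues: N=0 E=3 S=0 W=0
Step 3 [EW]: N:wait,E:car1-GO,S:wait,W:empty | queues: N=0 E=2 S=0 W=0
Step 4 [EW]: N:wait,E:car5-GO,S:wait,W:empty | queues: N=0 E=1 S=0 W=0
Step 5 [NS]: N:empty,E:wait,S:empty,W:wait | queues: N=0 E=1 S=0 W=0
Step 6 [NS]: N:empty,E:wait,S:empty,W:wait | queues: N=0 E=1 S=0 W=0
Step 7 [EW]: N:wait,E:car6-GO,S:wait,W:empty | queues: N=0 E=0 S=0 W=0
Car 3 crosses at step 2

2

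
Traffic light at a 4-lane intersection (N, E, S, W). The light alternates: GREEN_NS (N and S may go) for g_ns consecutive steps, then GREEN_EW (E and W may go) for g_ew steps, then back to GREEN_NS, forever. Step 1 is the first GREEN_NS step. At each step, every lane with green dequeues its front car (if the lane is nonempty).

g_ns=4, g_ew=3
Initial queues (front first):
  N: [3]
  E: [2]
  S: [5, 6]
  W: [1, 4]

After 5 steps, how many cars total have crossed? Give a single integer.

Step 1 [NS]: N:car3-GO,E:wait,S:car5-GO,W:wait | queues: N=0 E=1 S=1 W=2
Step 2 [NS]: N:empty,E:wait,S:car6-GO,W:wait | queues: N=0 E=1 S=0 W=2
Step 3 [NS]: N:empty,E:wait,S:empty,W:wait | queues: N=0 E=1 S=0 W=2
Step 4 [NS]: N:empty,E:wait,S:empty,W:wait | queues: N=0 E=1 S=0 W=2
Step 5 [EW]: N:wait,E:car2-GO,S:wait,W:car1-GO | queues: N=0 E=0 S=0 W=1
Cars crossed by step 5: 5

Answer: 5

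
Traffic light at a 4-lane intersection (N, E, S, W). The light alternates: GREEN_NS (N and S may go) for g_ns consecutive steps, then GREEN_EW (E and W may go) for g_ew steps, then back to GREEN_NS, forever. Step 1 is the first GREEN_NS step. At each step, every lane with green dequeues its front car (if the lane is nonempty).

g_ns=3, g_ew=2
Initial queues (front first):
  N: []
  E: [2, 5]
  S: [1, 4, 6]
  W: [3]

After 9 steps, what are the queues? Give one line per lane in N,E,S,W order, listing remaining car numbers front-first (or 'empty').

Step 1 [NS]: N:empty,E:wait,S:car1-GO,W:wait | queues: N=0 E=2 S=2 W=1
Step 2 [NS]: N:empty,E:wait,S:car4-GO,W:wait | queues: N=0 E=2 S=1 W=1
Step 3 [NS]: N:empty,E:wait,S:car6-GO,W:wait | queues: N=0 E=2 S=0 W=1
Step 4 [EW]: N:wait,E:car2-GO,S:wait,W:car3-GO | queues: N=0 E=1 S=0 W=0
Step 5 [EW]: N:wait,E:car5-GO,S:wait,W:empty | queues: N=0 E=0 S=0 W=0

N: empty
E: empty
S: empty
W: empty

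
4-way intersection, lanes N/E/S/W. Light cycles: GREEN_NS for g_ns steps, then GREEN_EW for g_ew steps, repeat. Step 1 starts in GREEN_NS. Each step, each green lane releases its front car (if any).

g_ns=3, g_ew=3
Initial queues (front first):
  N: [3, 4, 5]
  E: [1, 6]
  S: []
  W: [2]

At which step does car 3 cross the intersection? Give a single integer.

Step 1 [NS]: N:car3-GO,E:wait,S:empty,W:wait | queues: N=2 E=2 S=0 W=1
Step 2 [NS]: N:car4-GO,E:wait,S:empty,W:wait | queues: N=1 E=2 S=0 W=1
Step 3 [NS]: N:car5-GO,E:wait,S:empty,W:wait | queues: N=0 E=2 S=0 W=1
Step 4 [EW]: N:wait,E:car1-GO,S:wait,W:car2-GO | queues: N=0 E=1 S=0 W=0
Step 5 [EW]: N:wait,E:car6-GO,S:wait,W:empty | queues: N=0 E=0 S=0 W=0
Car 3 crosses at step 1

1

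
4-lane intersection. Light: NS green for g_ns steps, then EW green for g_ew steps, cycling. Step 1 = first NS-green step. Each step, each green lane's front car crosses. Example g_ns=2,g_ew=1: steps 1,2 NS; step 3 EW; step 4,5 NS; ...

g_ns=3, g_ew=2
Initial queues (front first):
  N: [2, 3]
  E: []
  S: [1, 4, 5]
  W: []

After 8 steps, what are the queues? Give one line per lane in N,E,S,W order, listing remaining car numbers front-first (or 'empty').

Step 1 [NS]: N:car2-GO,E:wait,S:car1-GO,W:wait | queues: N=1 E=0 S=2 W=0
Step 2 [NS]: N:car3-GO,E:wait,S:car4-GO,W:wait | queues: N=0 E=0 S=1 W=0
Step 3 [NS]: N:empty,E:wait,S:car5-GO,W:wait | queues: N=0 E=0 S=0 W=0

N: empty
E: empty
S: empty
W: empty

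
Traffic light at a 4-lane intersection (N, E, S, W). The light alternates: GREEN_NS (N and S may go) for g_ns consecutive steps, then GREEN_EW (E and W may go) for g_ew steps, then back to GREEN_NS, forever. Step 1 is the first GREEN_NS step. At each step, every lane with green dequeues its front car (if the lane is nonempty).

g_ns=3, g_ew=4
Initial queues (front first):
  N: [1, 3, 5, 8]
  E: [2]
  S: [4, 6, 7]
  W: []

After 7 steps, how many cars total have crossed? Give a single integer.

Step 1 [NS]: N:car1-GO,E:wait,S:car4-GO,W:wait | queues: N=3 E=1 S=2 W=0
Step 2 [NS]: N:car3-GO,E:wait,S:car6-GO,W:wait | queues: N=2 E=1 S=1 W=0
Step 3 [NS]: N:car5-GO,E:wait,S:car7-GO,W:wait | queues: N=1 E=1 S=0 W=0
Step 4 [EW]: N:wait,E:car2-GO,S:wait,W:empty | queues: N=1 E=0 S=0 W=0
Step 5 [EW]: N:wait,E:empty,S:wait,W:empty | queues: N=1 E=0 S=0 W=0
Step 6 [EW]: N:wait,E:empty,S:wait,W:empty | queues: N=1 E=0 S=0 W=0
Step 7 [EW]: N:wait,E:empty,S:wait,W:empty | queues: N=1 E=0 S=0 W=0
Cars crossed by step 7: 7

Answer: 7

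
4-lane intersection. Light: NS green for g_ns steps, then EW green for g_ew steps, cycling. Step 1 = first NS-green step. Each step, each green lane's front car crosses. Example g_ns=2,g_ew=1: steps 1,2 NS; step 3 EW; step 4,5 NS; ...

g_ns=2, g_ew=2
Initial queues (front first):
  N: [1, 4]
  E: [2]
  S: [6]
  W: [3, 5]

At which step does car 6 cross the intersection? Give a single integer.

Step 1 [NS]: N:car1-GO,E:wait,S:car6-GO,W:wait | queues: N=1 E=1 S=0 W=2
Step 2 [NS]: N:car4-GO,E:wait,S:empty,W:wait | queues: N=0 E=1 S=0 W=2
Step 3 [EW]: N:wait,E:car2-GO,S:wait,W:car3-GO | queues: N=0 E=0 S=0 W=1
Step 4 [EW]: N:wait,E:empty,S:wait,W:car5-GO | queues: N=0 E=0 S=0 W=0
Car 6 crosses at step 1

1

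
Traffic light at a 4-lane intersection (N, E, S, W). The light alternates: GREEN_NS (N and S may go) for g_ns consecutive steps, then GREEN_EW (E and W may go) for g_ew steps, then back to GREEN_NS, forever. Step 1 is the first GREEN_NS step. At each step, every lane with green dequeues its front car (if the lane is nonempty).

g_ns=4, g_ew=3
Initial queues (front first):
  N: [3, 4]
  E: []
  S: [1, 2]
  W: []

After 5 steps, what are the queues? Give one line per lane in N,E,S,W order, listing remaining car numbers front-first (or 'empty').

Step 1 [NS]: N:car3-GO,E:wait,S:car1-GO,W:wait | queues: N=1 E=0 S=1 W=0
Step 2 [NS]: N:car4-GO,E:wait,S:car2-GO,W:wait | queues: N=0 E=0 S=0 W=0

N: empty
E: empty
S: empty
W: empty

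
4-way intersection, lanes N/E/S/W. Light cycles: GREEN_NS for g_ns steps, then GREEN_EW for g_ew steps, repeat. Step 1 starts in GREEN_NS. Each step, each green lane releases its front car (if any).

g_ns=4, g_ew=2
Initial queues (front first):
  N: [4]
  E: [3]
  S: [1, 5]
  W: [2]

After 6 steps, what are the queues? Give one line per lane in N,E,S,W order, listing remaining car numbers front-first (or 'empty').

Step 1 [NS]: N:car4-GO,E:wait,S:car1-GO,W:wait | queues: N=0 E=1 S=1 W=1
Step 2 [NS]: N:empty,E:wait,S:car5-GO,W:wait | queues: N=0 E=1 S=0 W=1
Step 3 [NS]: N:empty,E:wait,S:empty,W:wait | queues: N=0 E=1 S=0 W=1
Step 4 [NS]: N:empty,E:wait,S:empty,W:wait | queues: N=0 E=1 S=0 W=1
Step 5 [EW]: N:wait,E:car3-GO,S:wait,W:car2-GO | queues: N=0 E=0 S=0 W=0

N: empty
E: empty
S: empty
W: empty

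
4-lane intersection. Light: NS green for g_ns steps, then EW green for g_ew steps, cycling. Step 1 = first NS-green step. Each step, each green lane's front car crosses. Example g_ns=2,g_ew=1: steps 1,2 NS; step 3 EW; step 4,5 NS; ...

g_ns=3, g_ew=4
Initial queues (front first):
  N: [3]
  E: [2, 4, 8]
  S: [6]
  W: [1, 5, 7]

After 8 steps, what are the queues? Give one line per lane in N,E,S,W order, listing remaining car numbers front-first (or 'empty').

Step 1 [NS]: N:car3-GO,E:wait,S:car6-GO,W:wait | queues: N=0 E=3 S=0 W=3
Step 2 [NS]: N:empty,E:wait,S:empty,W:wait | queues: N=0 E=3 S=0 W=3
Step 3 [NS]: N:empty,E:wait,S:empty,W:wait | queues: N=0 E=3 S=0 W=3
Step 4 [EW]: N:wait,E:car2-GO,S:wait,W:car1-GO | queues: N=0 E=2 S=0 W=2
Step 5 [EW]: N:wait,E:car4-GO,S:wait,W:car5-GO | queues: N=0 E=1 S=0 W=1
Step 6 [EW]: N:wait,E:car8-GO,S:wait,W:car7-GO | queues: N=0 E=0 S=0 W=0

N: empty
E: empty
S: empty
W: empty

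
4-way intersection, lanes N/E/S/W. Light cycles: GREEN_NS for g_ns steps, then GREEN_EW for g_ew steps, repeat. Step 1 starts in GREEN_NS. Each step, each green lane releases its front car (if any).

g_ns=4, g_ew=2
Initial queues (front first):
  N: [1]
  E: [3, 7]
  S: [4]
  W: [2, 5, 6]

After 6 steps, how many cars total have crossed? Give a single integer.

Answer: 6

Derivation:
Step 1 [NS]: N:car1-GO,E:wait,S:car4-GO,W:wait | queues: N=0 E=2 S=0 W=3
Step 2 [NS]: N:empty,E:wait,S:empty,W:wait | queues: N=0 E=2 S=0 W=3
Step 3 [NS]: N:empty,E:wait,S:empty,W:wait | queues: N=0 E=2 S=0 W=3
Step 4 [NS]: N:empty,E:wait,S:empty,W:wait | queues: N=0 E=2 S=0 W=3
Step 5 [EW]: N:wait,E:car3-GO,S:wait,W:car2-GO | queues: N=0 E=1 S=0 W=2
Step 6 [EW]: N:wait,E:car7-GO,S:wait,W:car5-GO | queues: N=0 E=0 S=0 W=1
Cars crossed by step 6: 6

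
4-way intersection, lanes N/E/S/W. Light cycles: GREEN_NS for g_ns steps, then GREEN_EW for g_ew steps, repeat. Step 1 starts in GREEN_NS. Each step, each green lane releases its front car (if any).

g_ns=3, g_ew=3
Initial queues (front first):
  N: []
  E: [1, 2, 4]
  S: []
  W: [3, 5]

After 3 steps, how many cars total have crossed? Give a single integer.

Answer: 0

Derivation:
Step 1 [NS]: N:empty,E:wait,S:empty,W:wait | queues: N=0 E=3 S=0 W=2
Step 2 [NS]: N:empty,E:wait,S:empty,W:wait | queues: N=0 E=3 S=0 W=2
Step 3 [NS]: N:empty,E:wait,S:empty,W:wait | queues: N=0 E=3 S=0 W=2
Cars crossed by step 3: 0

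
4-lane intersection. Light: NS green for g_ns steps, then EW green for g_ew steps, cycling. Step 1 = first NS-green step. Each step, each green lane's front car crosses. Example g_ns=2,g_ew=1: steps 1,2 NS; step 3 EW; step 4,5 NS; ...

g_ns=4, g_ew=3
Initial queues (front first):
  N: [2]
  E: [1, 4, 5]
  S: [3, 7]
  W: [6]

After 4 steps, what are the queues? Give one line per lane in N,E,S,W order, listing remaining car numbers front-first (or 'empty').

Step 1 [NS]: N:car2-GO,E:wait,S:car3-GO,W:wait | queues: N=0 E=3 S=1 W=1
Step 2 [NS]: N:empty,E:wait,S:car7-GO,W:wait | queues: N=0 E=3 S=0 W=1
Step 3 [NS]: N:empty,E:wait,S:empty,W:wait | queues: N=0 E=3 S=0 W=1
Step 4 [NS]: N:empty,E:wait,S:empty,W:wait | queues: N=0 E=3 S=0 W=1

N: empty
E: 1 4 5
S: empty
W: 6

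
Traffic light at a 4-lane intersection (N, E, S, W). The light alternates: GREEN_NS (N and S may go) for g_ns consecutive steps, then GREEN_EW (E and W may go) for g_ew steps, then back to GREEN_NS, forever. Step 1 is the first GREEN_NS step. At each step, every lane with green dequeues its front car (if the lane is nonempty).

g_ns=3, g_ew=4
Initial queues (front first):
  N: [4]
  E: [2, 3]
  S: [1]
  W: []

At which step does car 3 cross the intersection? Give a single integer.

Step 1 [NS]: N:car4-GO,E:wait,S:car1-GO,W:wait | queues: N=0 E=2 S=0 W=0
Step 2 [NS]: N:empty,E:wait,S:empty,W:wait | queues: N=0 E=2 S=0 W=0
Step 3 [NS]: N:empty,E:wait,S:empty,W:wait | queues: N=0 E=2 S=0 W=0
Step 4 [EW]: N:wait,E:car2-GO,S:wait,W:empty | queues: N=0 E=1 S=0 W=0
Step 5 [EW]: N:wait,E:car3-GO,S:wait,W:empty | queues: N=0 E=0 S=0 W=0
Car 3 crosses at step 5

5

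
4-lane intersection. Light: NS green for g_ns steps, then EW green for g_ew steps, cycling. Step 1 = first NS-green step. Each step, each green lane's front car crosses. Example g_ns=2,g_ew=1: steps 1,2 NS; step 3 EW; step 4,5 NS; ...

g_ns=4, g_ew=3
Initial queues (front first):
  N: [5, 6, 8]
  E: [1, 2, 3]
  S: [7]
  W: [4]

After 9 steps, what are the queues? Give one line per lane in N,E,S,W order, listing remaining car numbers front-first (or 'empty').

Step 1 [NS]: N:car5-GO,E:wait,S:car7-GO,W:wait | queues: N=2 E=3 S=0 W=1
Step 2 [NS]: N:car6-GO,E:wait,S:empty,W:wait | queues: N=1 E=3 S=0 W=1
Step 3 [NS]: N:car8-GO,E:wait,S:empty,W:wait | queues: N=0 E=3 S=0 W=1
Step 4 [NS]: N:empty,E:wait,S:empty,W:wait | queues: N=0 E=3 S=0 W=1
Step 5 [EW]: N:wait,E:car1-GO,S:wait,W:car4-GO | queues: N=0 E=2 S=0 W=0
Step 6 [EW]: N:wait,E:car2-GO,S:wait,W:empty | queues: N=0 E=1 S=0 W=0
Step 7 [EW]: N:wait,E:car3-GO,S:wait,W:empty | queues: N=0 E=0 S=0 W=0

N: empty
E: empty
S: empty
W: empty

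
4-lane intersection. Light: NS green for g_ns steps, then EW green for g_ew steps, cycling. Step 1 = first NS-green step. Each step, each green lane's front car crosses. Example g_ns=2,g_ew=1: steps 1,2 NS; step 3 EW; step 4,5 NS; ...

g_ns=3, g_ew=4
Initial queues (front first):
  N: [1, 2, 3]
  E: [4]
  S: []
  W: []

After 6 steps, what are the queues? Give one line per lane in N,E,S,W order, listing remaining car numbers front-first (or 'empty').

Step 1 [NS]: N:car1-GO,E:wait,S:empty,W:wait | queues: N=2 E=1 S=0 W=0
Step 2 [NS]: N:car2-GO,E:wait,S:empty,W:wait | queues: N=1 E=1 S=0 W=0
Step 3 [NS]: N:car3-GO,E:wait,S:empty,W:wait | queues: N=0 E=1 S=0 W=0
Step 4 [EW]: N:wait,E:car4-GO,S:wait,W:empty | queues: N=0 E=0 S=0 W=0

N: empty
E: empty
S: empty
W: empty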